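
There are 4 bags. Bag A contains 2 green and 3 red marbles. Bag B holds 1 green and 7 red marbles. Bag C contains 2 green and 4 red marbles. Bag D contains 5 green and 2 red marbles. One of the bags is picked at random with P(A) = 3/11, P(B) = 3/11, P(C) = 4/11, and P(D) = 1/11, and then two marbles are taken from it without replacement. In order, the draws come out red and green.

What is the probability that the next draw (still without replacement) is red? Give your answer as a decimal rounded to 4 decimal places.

0.7065

For each hypothesis, P(data | H) works out to: P(data | bag A) = (3/5)(2/4) = 3/10; P(data | bag B) = (7/8)(1/7) = 1/8; P(data | bag C) = (4/6)(2/5) = 4/15; P(data | bag D) = (2/7)(5/6) = 5/21.
The prior-weighted likelihoods are 3/11 · 3/10 = 9/110, 3/11 · 1/8 = 3/88, 4/11 · 4/15 = 16/165, 1/11 · 5/21 = 5/231; these sum to 197/840.
The posterior is then P(bag A | data) = 0.34887, P(bag B | data) = 0.14536, P(bag C | data) = 0.41347, P(bag D | data) = 0.092293.
Averaging over the posterior, P(red next | data) = (2/3)(0.34887) + (1)(0.14536) + (3/4)(0.41347) + (1/5)(0.092293) = 0.70651.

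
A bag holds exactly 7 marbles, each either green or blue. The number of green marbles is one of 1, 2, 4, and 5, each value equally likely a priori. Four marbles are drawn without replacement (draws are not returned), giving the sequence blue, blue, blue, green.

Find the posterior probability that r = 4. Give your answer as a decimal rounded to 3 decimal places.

0.091

The likelihood of the observed sequence under each hypothesis: P(data | r = 1) = (6/7)(5/6)(4/5)(1/4) = 1/7; P(data | r = 2) = (5/7)(4/6)(3/5)(2/4) = 1/7; P(data | r = 4) = (3/7)(2/6)(1/5)(4/4) = 1/35; P(data | r = 5) = (2/7)(1/6)(0/5) = 0.
Multiplying each by its prior: 1/4 · 1/7 = 1/28, 1/4 · 1/7 = 1/28, 1/4 · 1/35 = 1/140, 1/4 · 0 = 0; with total 11/140.
By Bayes' rule, P(r = 4 | data) = (1/140) / (11/140) = 1/11.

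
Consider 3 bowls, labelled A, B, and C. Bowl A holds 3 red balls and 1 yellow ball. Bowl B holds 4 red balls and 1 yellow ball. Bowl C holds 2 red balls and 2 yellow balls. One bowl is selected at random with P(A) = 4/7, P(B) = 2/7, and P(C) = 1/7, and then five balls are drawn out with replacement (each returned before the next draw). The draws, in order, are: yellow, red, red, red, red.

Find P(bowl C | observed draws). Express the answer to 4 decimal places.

0.0611

For each hypothesis, P(data | H) works out to: P(data | bowl A) = (1/4)(3/4)(3/4)(3/4)(3/4) = 0.079102; P(data | bowl B) = (1/5)(4/5)(4/5)(4/5)(4/5) = 0.08192; P(data | bowl C) = (2/4)(2/4)(2/4)(2/4)(2/4) = 0.03125.
Multiplying each by its prior: 4/7 · 0.079102 = 0.045201, 2/7 · 0.08192 = 0.023406, 1/7 · 0.03125 = 0.0044643; summing to 0.073071.
Hence P(bowl C | data) = (0.0044643) / (0.073071) = 0.061095.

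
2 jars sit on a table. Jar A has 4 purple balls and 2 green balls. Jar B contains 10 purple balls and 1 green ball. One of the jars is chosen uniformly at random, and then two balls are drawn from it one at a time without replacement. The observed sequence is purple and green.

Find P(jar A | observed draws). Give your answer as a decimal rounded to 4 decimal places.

0.7458

Compute the likelihood of the observed sequence for each case: P(data | jar A) = (4/6)(2/5) = 4/15; P(data | jar B) = (10/11)(1/10) = 1/11.
Weighting by the prior gives 1/2 · 4/15 = 2/15, 1/2 · 1/11 = 1/22; these sum to 59/330.
Therefore the posterior P(jar A | data) = (2/15) / (59/330) = 44/59.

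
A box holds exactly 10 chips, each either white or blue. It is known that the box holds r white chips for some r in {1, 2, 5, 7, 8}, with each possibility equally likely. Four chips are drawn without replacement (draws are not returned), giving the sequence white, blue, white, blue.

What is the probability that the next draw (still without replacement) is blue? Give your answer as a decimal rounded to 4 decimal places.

0.4041

Compute the likelihood of the observed sequence for each case: P(data | r = 1) = (1/10)(9/9)(0/8) = 0; P(data | r = 2) = (2/10)(8/9)(1/8)(7/7) = 0.022222; P(data | r = 5) = (5/10)(5/9)(4/8)(4/7) = 0.079365; P(data | r = 7) = (7/10)(3/9)(6/8)(2/7) = 0.05; P(data | r = 8) = (8/10)(2/9)(7/8)(1/7) = 0.022222.
The prior-weighted likelihoods are 1/5 · 0 = 0, 1/5 · 0.022222 = 0.0044444, 1/5 · 0.079365 = 0.015873, 1/5 · 0.05 = 0.01, 1/5 · 0.022222 = 0.0044444; summing to 0.034762.
The posterior is then P(r = 1 | data) = 0, P(r = 2 | data) = 0.12785, P(r = 5 | data) = 0.45662, P(r = 7 | data) = 0.28767, P(r = 8 | data) = 0.12785.
Averaging over the posterior, P(blue next | data) = (1)(0.12785) + (1/2)(0.45662) + (1/6)(0.28767) + (0)(0.12785) = 0.40411.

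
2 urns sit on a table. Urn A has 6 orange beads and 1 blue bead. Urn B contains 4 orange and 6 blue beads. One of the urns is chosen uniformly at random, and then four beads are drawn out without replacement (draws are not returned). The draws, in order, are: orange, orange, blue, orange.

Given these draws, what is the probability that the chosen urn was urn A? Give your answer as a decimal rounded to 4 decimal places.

0.8333

Under each hypothesis, the probability of the observed sequence is: P(data | urn A) = (6/7)(5/6)(1/5)(4/4) = 1/7; P(data | urn B) = (4/10)(3/9)(6/8)(2/7) = 1/35.
Multiplying each by its prior: 1/2 · 1/7 = 1/14, 1/2 · 1/35 = 1/70; with total 3/35.
Therefore the posterior P(urn A | data) = (1/14) / (3/35) = 5/6.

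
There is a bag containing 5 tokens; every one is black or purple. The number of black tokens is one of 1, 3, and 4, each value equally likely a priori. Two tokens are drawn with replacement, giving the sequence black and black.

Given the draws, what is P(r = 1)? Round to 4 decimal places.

Under each hypothesis, the probability of the observed sequence is: P(data | r = 1) = (1/5)(1/5) = 1/25; P(data | r = 3) = (3/5)(3/5) = 9/25; P(data | r = 4) = (4/5)(4/5) = 16/25.
The prior-weighted likelihoods are 1/3 · 1/25 = 1/75, 1/3 · 9/25 = 3/25, 1/3 · 16/25 = 16/75; with total 26/75.
By Bayes' rule, P(r = 1 | data) = (1/75) / (26/75) = 1/26.

0.0385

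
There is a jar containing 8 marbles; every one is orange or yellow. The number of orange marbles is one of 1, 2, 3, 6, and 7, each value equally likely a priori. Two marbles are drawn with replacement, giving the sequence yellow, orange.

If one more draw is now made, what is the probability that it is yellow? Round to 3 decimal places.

Under each hypothesis, the probability of the observed sequence is: P(data | r = 1) = (7/8)(1/8) = 7/64; P(data | r = 2) = (6/8)(2/8) = 3/16; P(data | r = 3) = (5/8)(3/8) = 15/64; P(data | r = 6) = (2/8)(6/8) = 3/16; P(data | r = 7) = (1/8)(7/8) = 7/64.
Weighting by the prior gives 1/5 · 7/64 = 7/320, 1/5 · 3/16 = 3/80, 1/5 · 15/64 = 3/64, 1/5 · 3/16 = 3/80, 1/5 · 7/64 = 7/320; summing to 53/320.
Normalising, the posterior is P(r = 1 | data) = 7/53, P(r = 2 | data) = 12/53, P(r = 3 | data) = 15/53, P(r = 6 | data) = 12/53, P(r = 7 | data) = 7/53.
So P(yellow next | data) = Σ P(yellow next | H) P(H | data) = (7/8)(7/53) + (3/4)(12/53) + (5/8)(15/53) + (1/4)(12/53) + (1/8)(7/53) = 227/424.

0.535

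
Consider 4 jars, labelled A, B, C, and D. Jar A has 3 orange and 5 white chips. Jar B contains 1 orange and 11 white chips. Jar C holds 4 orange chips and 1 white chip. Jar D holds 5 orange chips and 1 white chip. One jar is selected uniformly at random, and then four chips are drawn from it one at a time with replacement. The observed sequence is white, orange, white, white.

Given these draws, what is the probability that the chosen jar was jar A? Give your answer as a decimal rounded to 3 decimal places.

0.552

Compute the likelihood of the observed sequence for each case: P(data | jar A) = (5/8)(3/8)(5/8)(5/8) = 0.091553; P(data | jar B) = (11/12)(1/12)(11/12)(11/12) = 0.064188; P(data | jar C) = (1/5)(4/5)(1/5)(1/5) = 0.0064; P(data | jar D) = (1/6)(5/6)(1/6)(1/6) = 0.003858.
Weighting by the prior gives 1/4 · 0.091553 = 0.022888, 1/4 · 0.064188 = 0.016047, 1/4 · 0.0064 = 0.0016, 1/4 · 0.003858 = 0.00096451; summing to 0.0415.
Therefore the posterior P(jar A | data) = (0.022888) / (0.0415) = 0.55153.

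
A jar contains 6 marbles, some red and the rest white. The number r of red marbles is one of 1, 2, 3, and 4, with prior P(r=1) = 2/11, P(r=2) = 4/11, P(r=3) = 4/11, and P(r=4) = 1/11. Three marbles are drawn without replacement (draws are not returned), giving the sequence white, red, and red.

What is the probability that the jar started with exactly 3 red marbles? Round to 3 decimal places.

0.563

The likelihood of the observed sequence under each hypothesis: P(data | r = 1) = (5/6)(1/5)(0/4) = 0; P(data | r = 2) = (4/6)(2/5)(1/4) = 1/15; P(data | r = 3) = (3/6)(3/5)(2/4) = 3/20; P(data | r = 4) = (2/6)(4/5)(3/4) = 1/5.
The prior-weighted likelihoods are 2/11 · 0 = 0, 4/11 · 1/15 = 4/165, 4/11 · 3/20 = 3/55, 1/11 · 1/5 = 1/55; summing to 16/165.
Hence P(r = 3 | data) = (3/55) / (16/165) = 9/16.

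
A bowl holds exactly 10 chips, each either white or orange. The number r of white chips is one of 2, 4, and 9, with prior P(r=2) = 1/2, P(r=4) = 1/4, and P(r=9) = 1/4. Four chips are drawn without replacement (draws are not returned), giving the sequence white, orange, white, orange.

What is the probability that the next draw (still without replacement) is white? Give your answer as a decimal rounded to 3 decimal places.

The likelihood of the observed sequence under each hypothesis: P(data | r = 2) = (2/10)(8/9)(1/8)(7/7) = 0.022222; P(data | r = 4) = (4/10)(6/9)(3/8)(5/7) = 0.071429; P(data | r = 9) = (9/10)(1/9)(8/8)(0/7) = 0.
Weighting by the prior gives 1/2 · 0.022222 = 0.011111, 1/4 · 0.071429 = 0.017857, 1/4 · 0 = 0; these sum to 0.028968.
Normalising, the posterior is P(r = 2 | data) = 0.38356, P(r = 4 | data) = 0.61644, P(r = 9 | data) = 0.
The predictive probability is P(white next | data) = (0)(0.38356) + (1/3)(0.61644) = 0.20548.

0.205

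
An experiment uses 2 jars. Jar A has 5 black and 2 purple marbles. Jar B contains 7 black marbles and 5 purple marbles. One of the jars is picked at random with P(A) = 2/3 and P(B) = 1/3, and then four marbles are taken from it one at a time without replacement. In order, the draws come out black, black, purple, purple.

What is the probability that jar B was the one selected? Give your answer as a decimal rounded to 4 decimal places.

0.4261

Under each hypothesis, the probability of the observed sequence is: P(data | jar A) = (5/7)(4/6)(2/5)(1/4) = 0.047619; P(data | jar B) = (7/12)(6/11)(5/10)(4/9) = 0.070707.
The prior-weighted likelihoods are 2/3 · 0.047619 = 0.031746, 1/3 · 0.070707 = 0.023569; with total 0.055315.
So P(jar B | data) = (0.023569) / (0.055315) = 0.42609.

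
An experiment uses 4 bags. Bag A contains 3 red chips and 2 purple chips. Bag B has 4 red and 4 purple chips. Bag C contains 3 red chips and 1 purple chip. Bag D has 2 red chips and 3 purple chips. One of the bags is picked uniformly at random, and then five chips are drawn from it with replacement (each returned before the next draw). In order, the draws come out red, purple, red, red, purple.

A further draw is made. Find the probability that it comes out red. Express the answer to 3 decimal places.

For each hypothesis, P(data | H) works out to: P(data | bag A) = (3/5)(2/5)(3/5)(3/5)(2/5) = 0.03456; P(data | bag B) = (4/8)(4/8)(4/8)(4/8)(4/8) = 0.03125; P(data | bag C) = (3/4)(1/4)(3/4)(3/4)(1/4) = 0.026367; P(data | bag D) = (2/5)(3/5)(2/5)(2/5)(3/5) = 0.02304.
Weighting by the prior gives 1/4 · 0.03456 = 0.00864, 1/4 · 0.03125 = 0.0078125, 1/4 · 0.026367 = 0.0065918, 1/4 · 0.02304 = 0.00576; summing to 0.028804.
Normalising, the posterior is P(bag A | data) = 0.29996, P(bag B | data) = 0.27123, P(bag C | data) = 0.22885, P(bag D | data) = 0.19997.
The predictive probability is P(red next | data) = (3/5)(0.29996) + (1/2)(0.27123) + (3/4)(0.22885) + (2/5)(0.19997) = 0.56721.

0.567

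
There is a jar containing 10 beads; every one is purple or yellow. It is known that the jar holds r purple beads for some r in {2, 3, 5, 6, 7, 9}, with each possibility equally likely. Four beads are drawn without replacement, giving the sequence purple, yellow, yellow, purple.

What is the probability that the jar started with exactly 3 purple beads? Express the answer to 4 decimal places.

The likelihood of the observed sequence under each hypothesis: P(data | r = 2) = (2/10)(8/9)(7/8)(1/7) = 1/45; P(data | r = 3) = (3/10)(7/9)(6/8)(2/7) = 1/20; P(data | r = 5) = (5/10)(5/9)(4/8)(4/7) = 5/63; P(data | r = 6) = (6/10)(4/9)(3/8)(5/7) = 1/14; P(data | r = 7) = (7/10)(3/9)(2/8)(6/7) = 1/20; P(data | r = 9) = (9/10)(1/9)(0/8) = 0.
The prior-weighted likelihoods are 1/6 · 1/45 = 1/270, 1/6 · 1/20 = 1/120, 1/6 · 5/63 = 5/378, 1/6 · 1/14 = 1/84, 1/6 · 1/20 = 1/120, 1/6 · 0 = 0; these sum to 43/945.
Hence P(r = 3 | data) = (1/120) / (43/945) = 63/344.

0.1831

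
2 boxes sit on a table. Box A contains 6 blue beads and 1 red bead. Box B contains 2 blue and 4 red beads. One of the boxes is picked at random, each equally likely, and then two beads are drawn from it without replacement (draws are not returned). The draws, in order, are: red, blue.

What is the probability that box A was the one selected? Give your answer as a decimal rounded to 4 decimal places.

For each hypothesis, P(data | H) works out to: P(data | box A) = (1/7)(6/6) = 1/7; P(data | box B) = (4/6)(2/5) = 4/15.
Multiplying each by its prior: 1/2 · 1/7 = 1/14, 1/2 · 4/15 = 2/15; summing to 43/210.
Hence P(box A | data) = (1/14) / (43/210) = 15/43.

0.3488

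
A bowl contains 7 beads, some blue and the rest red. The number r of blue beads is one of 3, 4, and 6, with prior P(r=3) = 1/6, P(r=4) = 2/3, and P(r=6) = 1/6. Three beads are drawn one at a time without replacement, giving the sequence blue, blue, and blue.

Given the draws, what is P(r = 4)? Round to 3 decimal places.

Compute the likelihood of the observed sequence for each case: P(data | r = 3) = (3/7)(2/6)(1/5) = 1/35; P(data | r = 4) = (4/7)(3/6)(2/5) = 4/35; P(data | r = 6) = (6/7)(5/6)(4/5) = 4/7.
Multiplying each by its prior: 1/6 · 1/35 = 1/210, 2/3 · 4/35 = 8/105, 1/6 · 4/7 = 2/21; with total 37/210.
Hence P(r = 4 | data) = (8/105) / (37/210) = 16/37.

0.432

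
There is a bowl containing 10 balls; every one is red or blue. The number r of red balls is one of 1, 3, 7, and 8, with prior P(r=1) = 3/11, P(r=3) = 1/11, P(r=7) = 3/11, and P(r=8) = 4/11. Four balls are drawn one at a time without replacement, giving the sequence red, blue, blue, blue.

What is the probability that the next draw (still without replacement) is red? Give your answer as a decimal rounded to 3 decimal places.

0.148

The likelihood of the observed sequence under each hypothesis: P(data | r = 1) = (1/10)(9/9)(8/8)(7/7) = 1/10; P(data | r = 3) = (3/10)(7/9)(6/8)(5/7) = 1/8; P(data | r = 7) = (7/10)(3/9)(2/8)(1/7) = 1/120; P(data | r = 8) = (8/10)(2/9)(1/8)(0/7) = 0.
Weighting by the prior gives 3/11 · 1/10 = 3/110, 1/11 · 1/8 = 1/88, 3/11 · 1/120 = 1/440, 4/11 · 0 = 0; these sum to 9/220.
The posterior is then P(r = 1 | data) = 2/3, P(r = 3 | data) = 5/18, P(r = 7 | data) = 1/18, P(r = 8 | data) = 0.
The predictive probability is P(red next | data) = (0)(2/3) + (1/3)(5/18) + (1)(1/18) = 4/27.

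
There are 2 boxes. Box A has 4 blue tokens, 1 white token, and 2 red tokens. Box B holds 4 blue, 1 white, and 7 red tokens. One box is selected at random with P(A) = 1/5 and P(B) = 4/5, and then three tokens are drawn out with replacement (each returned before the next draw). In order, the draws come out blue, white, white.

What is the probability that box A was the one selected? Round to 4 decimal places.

Under each hypothesis, the probability of the observed sequence is: P(data | box A) = (4/7)(1/7)(1/7) = 0.011662; P(data | box B) = (4/12)(1/12)(1/12) = 0.0023148.
Weighting by the prior gives 1/5 · 0.011662 = 0.0023324, 4/5 · 0.0023148 = 0.0018519; these sum to 0.0041842.
By Bayes' rule, P(box A | data) = (0.0023324) / (0.0041842) = 0.55742.

0.5574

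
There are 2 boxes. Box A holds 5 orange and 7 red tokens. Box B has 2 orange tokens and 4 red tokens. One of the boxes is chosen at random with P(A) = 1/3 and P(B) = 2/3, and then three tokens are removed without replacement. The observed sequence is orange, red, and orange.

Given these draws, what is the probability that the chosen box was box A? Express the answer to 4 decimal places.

0.4430

For each hypothesis, P(data | H) works out to: P(data | box A) = (5/12)(7/11)(4/10) = 7/66; P(data | box B) = (2/6)(4/5)(1/4) = 1/15.
The prior-weighted likelihoods are 1/3 · 7/66 = 7/198, 2/3 · 1/15 = 2/45; summing to 79/990.
By Bayes' rule, P(box A | data) = (7/198) / (79/990) = 35/79.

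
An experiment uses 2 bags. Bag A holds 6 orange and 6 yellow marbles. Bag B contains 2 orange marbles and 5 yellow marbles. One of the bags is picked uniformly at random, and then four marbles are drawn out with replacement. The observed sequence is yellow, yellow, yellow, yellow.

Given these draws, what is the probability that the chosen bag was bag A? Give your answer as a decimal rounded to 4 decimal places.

0.1936

The likelihood of the observed sequence under each hypothesis: P(data | bag A) = (6/12)(6/12)(6/12)(6/12) = 0.0625; P(data | bag B) = (5/7)(5/7)(5/7)(5/7) = 0.26031.
The prior-weighted likelihoods are 1/2 · 0.0625 = 0.03125, 1/2 · 0.26031 = 0.13015; with total 0.1614.
So P(bag A | data) = (0.03125) / (0.1614) = 0.19361.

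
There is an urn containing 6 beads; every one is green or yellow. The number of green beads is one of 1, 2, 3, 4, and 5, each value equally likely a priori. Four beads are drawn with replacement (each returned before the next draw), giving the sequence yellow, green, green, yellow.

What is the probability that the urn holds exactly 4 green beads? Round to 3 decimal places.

0.247

For each hypothesis, P(data | H) works out to: P(data | r = 1) = (5/6)(1/6)(1/6)(5/6) = 0.01929; P(data | r = 2) = (4/6)(2/6)(2/6)(4/6) = 0.049383; P(data | r = 3) = (3/6)(3/6)(3/6)(3/6) = 0.0625; P(data | r = 4) = (2/6)(4/6)(4/6)(2/6) = 0.049383; P(data | r = 5) = (1/6)(5/6)(5/6)(1/6) = 0.01929.
Weighting by the prior gives 1/5 · 0.01929 = 0.003858, 1/5 · 0.049383 = 0.0098765, 1/5 · 0.0625 = 0.0125, 1/5 · 0.049383 = 0.0098765, 1/5 · 0.01929 = 0.003858; summing to 0.039969.
Hence P(r = 4 | data) = (0.0098765) / (0.039969) = 0.2471.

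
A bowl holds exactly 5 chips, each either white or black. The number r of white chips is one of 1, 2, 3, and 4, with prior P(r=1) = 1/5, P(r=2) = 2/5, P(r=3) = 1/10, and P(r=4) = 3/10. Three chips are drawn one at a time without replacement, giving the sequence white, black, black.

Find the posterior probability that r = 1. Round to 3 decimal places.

0.308

Under each hypothesis, the probability of the observed sequence is: P(data | r = 1) = (1/5)(4/4)(3/3) = 1/5; P(data | r = 2) = (2/5)(3/4)(2/3) = 1/5; P(data | r = 3) = (3/5)(2/4)(1/3) = 1/10; P(data | r = 4) = (4/5)(1/4)(0/3) = 0.
Weighting by the prior gives 1/5 · 1/5 = 1/25, 2/5 · 1/5 = 2/25, 1/10 · 1/10 = 1/100, 3/10 · 0 = 0; with total 13/100.
Therefore the posterior P(r = 1 | data) = (1/25) / (13/100) = 4/13.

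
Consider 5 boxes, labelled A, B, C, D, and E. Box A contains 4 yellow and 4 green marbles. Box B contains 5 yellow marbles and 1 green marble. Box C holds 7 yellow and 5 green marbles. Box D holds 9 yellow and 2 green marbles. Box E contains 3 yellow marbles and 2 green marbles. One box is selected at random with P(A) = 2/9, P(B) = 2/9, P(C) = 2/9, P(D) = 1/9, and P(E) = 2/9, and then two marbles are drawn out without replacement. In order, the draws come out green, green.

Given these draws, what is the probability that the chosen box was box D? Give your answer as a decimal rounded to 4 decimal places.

0.0191

Compute the likelihood of the observed sequence for each case: P(data | box A) = (4/8)(3/7) = 0.21429; P(data | box B) = (1/6)(0/5) = 0; P(data | box C) = (5/12)(4/11) = 0.15152; P(data | box D) = (2/11)(1/10) = 0.018182; P(data | box E) = (2/5)(1/4) = 0.1.
Multiplying each by its prior: 2/9 · 0.21429 = 0.047619, 2/9 · 0 = 0, 2/9 · 0.15152 = 0.03367, 1/9 · 0.018182 = 0.0020202, 2/9 · 0.1 = 0.022222; summing to 0.10553.
Hence P(box D | data) = (0.0020202) / (0.10553) = 0.019143.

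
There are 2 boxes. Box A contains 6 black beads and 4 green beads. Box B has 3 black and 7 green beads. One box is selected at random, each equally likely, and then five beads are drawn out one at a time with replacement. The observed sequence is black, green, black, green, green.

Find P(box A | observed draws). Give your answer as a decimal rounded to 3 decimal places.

0.427

For each hypothesis, P(data | H) works out to: P(data | box A) = (6/10)(4/10)(6/10)(4/10)(4/10) = 0.02304; P(data | box B) = (3/10)(7/10)(3/10)(7/10)(7/10) = 0.03087.
The prior-weighted likelihoods are 1/2 · 0.02304 = 0.01152, 1/2 · 0.03087 = 0.015435; these sum to 0.026955.
Therefore the posterior P(box A | data) = (0.01152) / (0.026955) = 0.42738.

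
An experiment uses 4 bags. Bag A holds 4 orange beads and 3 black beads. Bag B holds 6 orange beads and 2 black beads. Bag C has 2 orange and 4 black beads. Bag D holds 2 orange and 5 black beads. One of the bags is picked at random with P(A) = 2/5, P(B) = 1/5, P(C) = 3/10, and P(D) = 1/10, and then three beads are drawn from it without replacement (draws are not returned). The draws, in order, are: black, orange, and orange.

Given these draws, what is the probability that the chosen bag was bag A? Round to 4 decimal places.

0.5314

The likelihood of the observed sequence under each hypothesis: P(data | bag A) = (3/7)(4/6)(3/5) = 0.17143; P(data | bag B) = (2/8)(6/7)(5/6) = 0.17857; P(data | bag C) = (4/6)(2/5)(1/4) = 0.066667; P(data | bag D) = (5/7)(2/6)(1/5) = 0.047619.
Weighting by the prior gives 2/5 · 0.17143 = 0.068571, 1/5 · 0.17857 = 0.035714, 3/10 · 0.066667 = 0.02, 1/10 · 0.047619 = 0.0047619; summing to 0.12905.
By Bayes' rule, P(bag A | data) = (0.068571) / (0.12905) = 0.53137.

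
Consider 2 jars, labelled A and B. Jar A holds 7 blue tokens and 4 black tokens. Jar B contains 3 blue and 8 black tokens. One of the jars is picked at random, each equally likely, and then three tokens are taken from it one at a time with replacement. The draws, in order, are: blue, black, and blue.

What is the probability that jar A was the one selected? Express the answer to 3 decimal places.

0.731

Compute the likelihood of the observed sequence for each case: P(data | jar A) = (7/11)(4/11)(7/11) = 0.14726; P(data | jar B) = (3/11)(8/11)(3/11) = 0.054095.
The prior-weighted likelihoods are 1/2 · 0.14726 = 0.073629, 1/2 · 0.054095 = 0.027047; summing to 0.10068.
By Bayes' rule, P(jar A | data) = (0.073629) / (0.10068) = 0.73134.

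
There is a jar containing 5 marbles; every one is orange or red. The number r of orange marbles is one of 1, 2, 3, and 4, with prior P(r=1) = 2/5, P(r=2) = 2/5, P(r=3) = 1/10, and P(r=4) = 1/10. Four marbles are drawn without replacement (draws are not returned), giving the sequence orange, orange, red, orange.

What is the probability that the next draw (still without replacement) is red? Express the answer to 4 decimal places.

0.3333

For each hypothesis, P(data | H) works out to: P(data | r = 1) = (1/5)(0/4) = 0; P(data | r = 2) = (2/5)(1/4)(3/3)(0/2) = 0; P(data | r = 3) = (3/5)(2/4)(2/3)(1/2) = 1/10; P(data | r = 4) = (4/5)(3/4)(1/3)(2/2) = 1/5.
Multiplying each by its prior: 2/5 · 0 = 0, 2/5 · 0 = 0, 1/10 · 1/10 = 1/100, 1/10 · 1/5 = 1/50; these sum to 3/100.
Normalising, the posterior is P(r = 1 | data) = 0, P(r = 2 | data) = 0, P(r = 3 | data) = 1/3, P(r = 4 | data) = 2/3.
So P(red next | data) = Σ P(red next | H) P(H | data) = (1)(1/3) + (0)(2/3) = 1/3.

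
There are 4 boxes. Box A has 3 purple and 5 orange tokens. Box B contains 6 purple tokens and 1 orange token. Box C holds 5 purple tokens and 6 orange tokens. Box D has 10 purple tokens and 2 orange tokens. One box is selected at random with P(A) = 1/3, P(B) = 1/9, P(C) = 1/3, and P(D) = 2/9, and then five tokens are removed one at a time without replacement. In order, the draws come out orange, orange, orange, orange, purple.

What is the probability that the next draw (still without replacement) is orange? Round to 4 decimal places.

0.3333

The likelihood of the observed sequence under each hypothesis: P(data | box A) = (5/8)(4/7)(3/6)(2/5)(3/4) = 0.053571; P(data | box B) = (1/7)(0/6) = 0; P(data | box C) = (6/11)(5/10)(4/9)(3/8)(5/7) = 0.032468; P(data | box D) = (2/12)(1/11)(0/10) = 0.
Weighting by the prior gives 1/3 · 0.053571 = 0.017857, 1/9 · 0 = 0, 1/3 · 0.032468 = 0.010823, 2/9 · 0 = 0; these sum to 0.02868.
Dividing through by the total gives posterior P(box A | data) = 0.62264, P(box B | data) = 0, P(box C | data) = 0.37736, P(box D | data) = 0.
The predictive probability is P(orange next | data) = (1/3)(0.62264) + (1/3)(0.37736) = 0.33333.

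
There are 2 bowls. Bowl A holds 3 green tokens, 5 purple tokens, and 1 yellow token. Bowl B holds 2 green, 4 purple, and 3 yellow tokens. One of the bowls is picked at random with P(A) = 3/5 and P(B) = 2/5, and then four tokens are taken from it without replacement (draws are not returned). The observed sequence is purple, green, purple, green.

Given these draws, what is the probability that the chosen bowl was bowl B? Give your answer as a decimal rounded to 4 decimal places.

0.1176

For each hypothesis, P(data | H) works out to: P(data | bowl A) = (5/9)(3/8)(4/7)(2/6) = 5/126; P(data | bowl B) = (4/9)(2/8)(3/7)(1/6) = 1/126.
The prior-weighted likelihoods are 3/5 · 5/126 = 1/42, 2/5 · 1/126 = 1/315; these sum to 17/630.
Therefore the posterior P(bowl B | data) = (1/315) / (17/630) = 2/17.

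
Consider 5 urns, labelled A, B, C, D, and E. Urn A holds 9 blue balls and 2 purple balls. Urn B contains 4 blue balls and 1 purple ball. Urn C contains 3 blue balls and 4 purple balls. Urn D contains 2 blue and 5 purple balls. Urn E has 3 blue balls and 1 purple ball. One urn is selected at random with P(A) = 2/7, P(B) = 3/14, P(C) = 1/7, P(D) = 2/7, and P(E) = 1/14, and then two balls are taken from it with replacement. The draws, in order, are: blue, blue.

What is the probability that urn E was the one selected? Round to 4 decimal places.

0.0961

Compute the likelihood of the observed sequence for each case: P(data | urn A) = (9/11)(9/11) = 0.66942; P(data | urn B) = (4/5)(4/5) = 0.64; P(data | urn C) = (3/7)(3/7) = 0.18367; P(data | urn D) = (2/7)(2/7) = 0.081633; P(data | urn E) = (3/4)(3/4) = 0.5625.
Weighting by the prior gives 2/7 · 0.66942 = 0.19126, 3/14 · 0.64 = 0.13714, 1/7 · 0.18367 = 0.026239, 2/7 · 0.081633 = 0.023324, 1/14 · 0.5625 = 0.040179; summing to 0.41815.
Hence P(urn E | data) = (0.040179) / (0.41815) = 0.096087.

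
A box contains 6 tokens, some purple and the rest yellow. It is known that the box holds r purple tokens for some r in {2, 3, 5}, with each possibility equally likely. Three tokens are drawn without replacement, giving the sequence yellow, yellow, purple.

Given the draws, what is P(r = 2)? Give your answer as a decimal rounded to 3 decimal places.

Compute the likelihood of the observed sequence for each case: P(data | r = 2) = (4/6)(3/5)(2/4) = 1/5; P(data | r = 3) = (3/6)(2/5)(3/4) = 3/20; P(data | r = 5) = (1/6)(0/5) = 0.
Weighting by the prior gives 1/3 · 1/5 = 1/15, 1/3 · 3/20 = 1/20, 1/3 · 0 = 0; these sum to 7/60.
Therefore the posterior P(r = 2 | data) = (1/15) / (7/60) = 4/7.

0.571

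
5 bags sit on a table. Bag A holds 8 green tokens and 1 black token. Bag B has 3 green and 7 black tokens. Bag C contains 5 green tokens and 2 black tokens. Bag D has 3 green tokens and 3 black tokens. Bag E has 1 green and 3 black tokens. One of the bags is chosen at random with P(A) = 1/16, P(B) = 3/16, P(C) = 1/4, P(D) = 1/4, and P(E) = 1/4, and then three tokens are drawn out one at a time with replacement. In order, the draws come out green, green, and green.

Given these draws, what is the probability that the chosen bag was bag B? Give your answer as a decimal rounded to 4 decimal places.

0.0289

The likelihood of the observed sequence under each hypothesis: P(data | bag A) = (8/9)(8/9)(8/9) = 0.70233; P(data | bag B) = (3/10)(3/10)(3/10) = 0.027; P(data | bag C) = (5/7)(5/7)(5/7) = 0.36443; P(data | bag D) = (3/6)(3/6)(3/6) = 0.125; P(data | bag E) = (1/4)(1/4)(1/4) = 0.015625.
Weighting by the prior gives 1/16 · 0.70233 = 0.043896, 3/16 · 0.027 = 0.0050625, 1/4 · 0.36443 = 0.091108, 1/4 · 0.125 = 0.03125, 1/4 · 0.015625 = 0.0039062; with total 0.17522.
So P(bag B | data) = (0.0050625) / (0.17522) = 0.028892.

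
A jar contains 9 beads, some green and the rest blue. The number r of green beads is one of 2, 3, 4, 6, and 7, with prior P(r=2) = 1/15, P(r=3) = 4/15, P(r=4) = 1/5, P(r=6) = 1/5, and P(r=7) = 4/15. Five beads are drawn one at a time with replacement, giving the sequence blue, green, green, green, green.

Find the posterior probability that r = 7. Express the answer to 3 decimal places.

0.522

The likelihood of the observed sequence under each hypothesis: P(data | r = 2) = (7/9)(2/9)(2/9)(2/9)(2/9) = 0.0018967; P(data | r = 3) = (6/9)(3/9)(3/9)(3/9)(3/9) = 0.0082305; P(data | r = 4) = (5/9)(4/9)(4/9)(4/9)(4/9) = 0.021677; P(data | r = 6) = (3/9)(6/9)(6/9)(6/9)(6/9) = 0.065844; P(data | r = 7) = (2/9)(7/9)(7/9)(7/9)(7/9) = 0.081322.
Multiplying each by its prior: 1/15 · 0.0018967 = 0.00012645, 4/15 · 0.0082305 = 0.0021948, 1/5 · 0.021677 = 0.0043354, 1/5 · 0.065844 = 0.013169, 4/15 · 0.081322 = 0.021686; with total 0.041511.
By Bayes' rule, P(r = 7 | data) = (0.021686) / (0.041511) = 0.52241.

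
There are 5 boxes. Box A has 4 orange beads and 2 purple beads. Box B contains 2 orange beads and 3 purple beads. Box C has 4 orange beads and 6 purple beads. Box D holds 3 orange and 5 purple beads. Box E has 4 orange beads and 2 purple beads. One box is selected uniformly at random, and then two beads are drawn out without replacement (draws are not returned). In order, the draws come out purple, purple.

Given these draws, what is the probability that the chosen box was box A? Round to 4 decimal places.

0.0593

Under each hypothesis, the probability of the observed sequence is: P(data | box A) = (2/6)(1/5) = 1/15; P(data | box B) = (3/5)(2/4) = 3/10; P(data | box C) = (6/10)(5/9) = 1/3; P(data | box D) = (5/8)(4/7) = 5/14; P(data | box E) = (2/6)(1/5) = 1/15.
Weighting by the prior gives 1/5 · 1/15 = 1/75, 1/5 · 3/10 = 3/50, 1/5 · 1/3 = 1/15, 1/5 · 5/14 = 1/14, 1/5 · 1/15 = 1/75; these sum to 118/525.
Therefore the posterior P(box A | data) = (1/75) / (118/525) = 7/118.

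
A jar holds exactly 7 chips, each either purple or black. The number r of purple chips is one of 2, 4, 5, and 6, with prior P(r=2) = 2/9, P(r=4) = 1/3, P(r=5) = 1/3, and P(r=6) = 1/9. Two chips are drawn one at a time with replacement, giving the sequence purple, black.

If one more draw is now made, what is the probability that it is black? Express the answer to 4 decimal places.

Compute the likelihood of the observed sequence for each case: P(data | r = 2) = (2/7)(5/7) = 10/49; P(data | r = 4) = (4/7)(3/7) = 12/49; P(data | r = 5) = (5/7)(2/7) = 10/49; P(data | r = 6) = (6/7)(1/7) = 6/49.
Weighting by the prior gives 2/9 · 10/49 = 20/441, 1/3 · 12/49 = 4/49, 1/3 · 10/49 = 10/147, 1/9 · 6/49 = 2/147; summing to 92/441.
Normalising, the posterior is P(r = 2 | data) = 5/23, P(r = 4 | data) = 9/23, P(r = 5 | data) = 15/46, P(r = 6 | data) = 3/46.
So P(black next | data) = Σ P(black next | H) P(H | data) = (5/7)(5/23) + (3/7)(9/23) + (2/7)(15/46) + (1/7)(3/46) = 137/322.

0.4255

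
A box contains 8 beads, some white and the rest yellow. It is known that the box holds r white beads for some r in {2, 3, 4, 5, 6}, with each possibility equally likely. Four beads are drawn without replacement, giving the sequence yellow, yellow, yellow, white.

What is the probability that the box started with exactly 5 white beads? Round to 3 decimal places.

Compute the likelihood of the observed sequence for each case: P(data | r = 2) = (6/8)(5/7)(4/6)(2/5) = 1/7; P(data | r = 3) = (5/8)(4/7)(3/6)(3/5) = 3/28; P(data | r = 4) = (4/8)(3/7)(2/6)(4/5) = 2/35; P(data | r = 5) = (3/8)(2/7)(1/6)(5/5) = 1/56; P(data | r = 6) = (2/8)(1/7)(0/6) = 0.
Weighting by the prior gives 1/5 · 1/7 = 1/35, 1/5 · 3/28 = 3/140, 1/5 · 2/35 = 2/175, 1/5 · 1/56 = 1/280, 1/5 · 0 = 0; with total 13/200.
By Bayes' rule, P(r = 5 | data) = (1/280) / (13/200) = 5/91.

0.055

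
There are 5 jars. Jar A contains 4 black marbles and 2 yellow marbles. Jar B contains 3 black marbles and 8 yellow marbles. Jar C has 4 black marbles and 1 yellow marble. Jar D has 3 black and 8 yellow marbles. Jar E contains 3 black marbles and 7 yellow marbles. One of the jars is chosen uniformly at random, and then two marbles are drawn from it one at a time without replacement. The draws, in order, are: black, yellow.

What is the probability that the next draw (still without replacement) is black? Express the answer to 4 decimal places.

0.4887

Compute the likelihood of the observed sequence for each case: P(data | jar A) = (4/6)(2/5) = 4/15; P(data | jar B) = (3/11)(8/10) = 12/55; P(data | jar C) = (4/5)(1/4) = 1/5; P(data | jar D) = (3/11)(8/10) = 12/55; P(data | jar E) = (3/10)(7/9) = 7/30.
The prior-weighted likelihoods are 1/5 · 4/15 = 4/75, 1/5 · 12/55 = 12/275, 1/5 · 1/5 = 1/25, 1/5 · 12/55 = 12/275, 1/5 · 7/30 = 7/150; these sum to 5/22.
The posterior is then P(jar A | data) = 0.23467, P(jar B | data) = 0.192, P(jar C | data) = 0.176, P(jar D | data) = 0.192, P(jar E | data) = 0.20533.
So P(black next | data) = Σ P(black next | H) P(H | data) = (3/4)(0.23467) + (2/9)(0.192) + (1)(0.176) + (2/9)(0.192) + (1/4)(0.20533) = 0.48867.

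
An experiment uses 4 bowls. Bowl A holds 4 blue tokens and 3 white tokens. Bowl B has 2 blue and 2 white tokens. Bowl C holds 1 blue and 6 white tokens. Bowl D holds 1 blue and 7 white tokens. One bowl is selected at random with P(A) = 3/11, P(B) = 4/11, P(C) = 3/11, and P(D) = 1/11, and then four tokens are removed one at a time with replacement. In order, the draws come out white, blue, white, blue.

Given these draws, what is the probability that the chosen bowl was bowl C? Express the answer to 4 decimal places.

Under each hypothesis, the probability of the observed sequence is: P(data | bowl A) = (3/7)(4/7)(3/7)(4/7) = 0.059975; P(data | bowl B) = (2/4)(2/4)(2/4)(2/4) = 0.0625; P(data | bowl C) = (6/7)(1/7)(6/7)(1/7) = 0.014994; P(data | bowl D) = (7/8)(1/8)(7/8)(1/8) = 0.011963.
Multiplying each by its prior: 3/11 · 0.059975 = 0.016357, 4/11 · 0.0625 = 0.022727, 3/11 · 0.014994 = 0.0040892, 1/11 · 0.011963 = 0.0010875; with total 0.044261.
Hence P(bowl C | data) = (0.0040892) / (0.044261) = 0.092389.

0.0924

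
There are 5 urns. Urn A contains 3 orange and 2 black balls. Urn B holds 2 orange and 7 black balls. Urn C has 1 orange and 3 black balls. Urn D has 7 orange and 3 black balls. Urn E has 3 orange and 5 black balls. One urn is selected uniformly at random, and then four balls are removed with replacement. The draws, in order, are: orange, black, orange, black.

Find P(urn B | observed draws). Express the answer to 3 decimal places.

0.135

The likelihood of the observed sequence under each hypothesis: P(data | urn A) = (3/5)(2/5)(3/5)(2/5) = 0.0576; P(data | urn B) = (2/9)(7/9)(2/9)(7/9) = 0.029873; P(data | urn C) = (1/4)(3/4)(1/4)(3/4) = 0.035156; P(data | urn D) = (7/10)(3/10)(7/10)(3/10) = 0.0441; P(data | urn E) = (3/8)(5/8)(3/8)(5/8) = 0.054932.
Weighting by the prior gives 1/5 · 0.0576 = 0.01152, 1/5 · 0.029873 = 0.0059747, 1/5 · 0.035156 = 0.0070313, 1/5 · 0.0441 = 0.00882, 1/5 · 0.054932 = 0.010986; with total 0.044332.
So P(urn B | data) = (0.0059747) / (0.044332) = 0.13477.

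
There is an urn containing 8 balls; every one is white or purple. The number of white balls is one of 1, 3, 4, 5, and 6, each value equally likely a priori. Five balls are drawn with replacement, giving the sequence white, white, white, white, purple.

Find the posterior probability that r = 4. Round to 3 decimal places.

0.173

The likelihood of the observed sequence under each hypothesis: P(data | r = 1) = (1/8)(1/8)(1/8)(1/8)(7/8) = 0.00021362; P(data | r = 3) = (3/8)(3/8)(3/8)(3/8)(5/8) = 0.01236; P(data | r = 4) = (4/8)(4/8)(4/8)(4/8)(4/8) = 0.03125; P(data | r = 5) = (5/8)(5/8)(5/8)(5/8)(3/8) = 0.05722; P(data | r = 6) = (6/8)(6/8)(6/8)(6/8)(2/8) = 0.079102.
Weighting by the prior gives 1/5 · 0.00021362 = 4.2725e-05, 1/5 · 0.01236 = 0.0024719, 1/5 · 0.03125 = 0.00625, 1/5 · 0.05722 = 0.011444, 1/5 · 0.079102 = 0.01582; with total 0.036029.
So P(r = 4 | data) = (0.00625) / (0.036029) = 0.17347.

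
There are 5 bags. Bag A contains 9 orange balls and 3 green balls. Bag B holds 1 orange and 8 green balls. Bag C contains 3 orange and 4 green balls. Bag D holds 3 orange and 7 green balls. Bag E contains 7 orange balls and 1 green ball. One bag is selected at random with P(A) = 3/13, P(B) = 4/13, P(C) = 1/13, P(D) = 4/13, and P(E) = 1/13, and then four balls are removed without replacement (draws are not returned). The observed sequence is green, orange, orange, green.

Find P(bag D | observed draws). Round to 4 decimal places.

0.5066

Under each hypothesis, the probability of the observed sequence is: P(data | bag A) = (3/12)(9/11)(8/10)(2/9) = 0.036364; P(data | bag B) = (8/9)(1/8)(0/7) = 0; P(data | bag C) = (4/7)(3/6)(2/5)(3/4) = 0.085714; P(data | bag D) = (7/10)(3/9)(2/8)(6/7) = 0.05; P(data | bag E) = (1/8)(7/7)(6/6)(0/5) = 0.
Multiplying each by its prior: 3/13 · 0.036364 = 0.0083916, 4/13 · 0 = 0, 1/13 · 0.085714 = 0.0065934, 4/13 · 0.05 = 0.015385, 1/13 · 0 = 0; summing to 0.03037.
Therefore the posterior P(bag D | data) = (0.015385) / (0.03037) = 0.50658.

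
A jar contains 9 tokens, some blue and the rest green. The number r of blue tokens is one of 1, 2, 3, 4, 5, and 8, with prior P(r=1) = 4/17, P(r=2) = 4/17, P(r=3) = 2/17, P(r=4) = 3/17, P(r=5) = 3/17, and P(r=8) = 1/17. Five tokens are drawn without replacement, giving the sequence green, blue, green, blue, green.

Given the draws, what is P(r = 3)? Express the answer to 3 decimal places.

Under each hypothesis, the probability of the observed sequence is: P(data | r = 1) = (8/9)(1/8)(7/7)(0/6) = 0; P(data | r = 2) = (7/9)(2/8)(6/7)(1/6)(5/5) = 1/36; P(data | r = 3) = (6/9)(3/8)(5/7)(2/6)(4/5) = 1/21; P(data | r = 4) = (5/9)(4/8)(4/7)(3/6)(3/5) = 1/21; P(data | r = 5) = (4/9)(5/8)(3/7)(4/6)(2/5) = 2/63; P(data | r = 8) = (1/9)(8/8)(0/7) = 0.
The prior-weighted likelihoods are 4/17 · 0 = 0, 4/17 · 1/36 = 1/153, 2/17 · 1/21 = 2/357, 3/17 · 1/21 = 1/119, 3/17 · 2/63 = 2/357, 1/17 · 0 = 0; summing to 4/153.
So P(r = 3 | data) = (2/357) / (4/153) = 3/14.

0.214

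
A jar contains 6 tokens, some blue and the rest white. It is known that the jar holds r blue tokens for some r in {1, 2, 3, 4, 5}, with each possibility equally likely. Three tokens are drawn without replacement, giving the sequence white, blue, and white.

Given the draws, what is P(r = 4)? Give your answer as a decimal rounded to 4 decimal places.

0.1143

The likelihood of the observed sequence under each hypothesis: P(data | r = 1) = (5/6)(1/5)(4/4) = 1/6; P(data | r = 2) = (4/6)(2/5)(3/4) = 1/5; P(data | r = 3) = (3/6)(3/5)(2/4) = 3/20; P(data | r = 4) = (2/6)(4/5)(1/4) = 1/15; P(data | r = 5) = (1/6)(5/5)(0/4) = 0.
Multiplying each by its prior: 1/5 · 1/6 = 1/30, 1/5 · 1/5 = 1/25, 1/5 · 3/20 = 3/100, 1/5 · 1/15 = 1/75, 1/5 · 0 = 0; these sum to 7/60.
So P(r = 4 | data) = (1/75) / (7/60) = 4/35.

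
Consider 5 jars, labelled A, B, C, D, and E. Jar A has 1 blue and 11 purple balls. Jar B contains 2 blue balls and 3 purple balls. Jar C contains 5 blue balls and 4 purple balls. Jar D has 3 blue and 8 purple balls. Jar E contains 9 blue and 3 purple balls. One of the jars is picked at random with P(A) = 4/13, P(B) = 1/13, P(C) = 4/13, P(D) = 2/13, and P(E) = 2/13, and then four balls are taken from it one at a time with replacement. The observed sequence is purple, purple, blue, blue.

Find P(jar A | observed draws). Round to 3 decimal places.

0.049

Under each hypothesis, the probability of the observed sequence is: P(data | jar A) = (11/12)(11/12)(1/12)(1/12) = 0.0058353; P(data | jar B) = (3/5)(3/5)(2/5)(2/5) = 0.0576; P(data | jar C) = (4/9)(4/9)(5/9)(5/9) = 0.060966; P(data | jar D) = (8/11)(8/11)(3/11)(3/11) = 0.039342; P(data | jar E) = (3/12)(3/12)(9/12)(9/12) = 0.035156.
Weighting by the prior gives 4/13 · 0.0058353 = 0.0017955, 1/13 · 0.0576 = 0.0044308, 4/13 · 0.060966 = 0.018759, 2/13 · 0.039342 = 0.0060526, 2/13 · 0.035156 = 0.0054087; summing to 0.036446.
By Bayes' rule, P(jar A | data) = (0.0017955) / (0.036446) = 0.049263.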